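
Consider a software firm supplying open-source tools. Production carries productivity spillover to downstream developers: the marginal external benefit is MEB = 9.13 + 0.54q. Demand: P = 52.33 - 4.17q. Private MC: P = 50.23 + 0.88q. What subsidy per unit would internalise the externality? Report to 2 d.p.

subsidy = 10.47 per unit

Social marginal cost = private MC − MEB = 41.10 + 0.34q.
Set SMC = demand: 41.10 + 0.34q = 52.33 - 4.17q → q* = 2.4900.
The Pigouvian subsidy equals MEB at q*: 9.13 + 0.54×2.4900 = 10.4746.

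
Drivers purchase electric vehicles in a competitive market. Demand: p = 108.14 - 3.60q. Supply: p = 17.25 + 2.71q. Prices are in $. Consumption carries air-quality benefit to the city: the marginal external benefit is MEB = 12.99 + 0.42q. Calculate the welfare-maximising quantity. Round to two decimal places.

Social marginal benefit = demand + MEB = 121.13 - 3.18q.
Set SMB = MC: 121.13 - 3.18q = 17.25 + 2.71q → q* = 17.6367.

q* = 17.64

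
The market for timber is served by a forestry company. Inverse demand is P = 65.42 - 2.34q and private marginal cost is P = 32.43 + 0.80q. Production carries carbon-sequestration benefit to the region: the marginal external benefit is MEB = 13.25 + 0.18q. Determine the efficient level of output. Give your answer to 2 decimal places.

q* = 15.62

Social marginal cost = private MC − MEB = 19.18 + 0.62q.
Set SMC = demand: 19.18 + 0.62q = 65.42 - 2.34q → q* = 15.6216.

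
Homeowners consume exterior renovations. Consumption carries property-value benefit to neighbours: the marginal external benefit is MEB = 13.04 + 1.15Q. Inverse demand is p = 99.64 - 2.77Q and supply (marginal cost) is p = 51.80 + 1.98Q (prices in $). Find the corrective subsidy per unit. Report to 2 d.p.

subsidy = $32.49 per unit

Social marginal benefit = demand + MEB = 112.68 - 1.62Q.
Set SMB = MC: 112.68 - 1.62Q = 51.80 + 1.98Q → Q* = 16.9111.
The Pigouvian subsidy equals MEB at Q*: 13.04 + 1.15×16.9111 = 32.4878.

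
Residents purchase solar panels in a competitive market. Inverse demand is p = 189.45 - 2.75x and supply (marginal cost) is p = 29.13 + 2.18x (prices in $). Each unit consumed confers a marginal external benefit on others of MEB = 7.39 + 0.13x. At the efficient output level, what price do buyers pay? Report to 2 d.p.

Social marginal benefit = demand + MEB = 196.84 - 2.62x.
Set SMB = MC: 196.84 - 2.62x = 29.13 + 2.18x → x* = 34.9396.
Consumer price on the demand curve at x*: 189.45 − 2.75×34.9396 = 93.3661.

P = $93.37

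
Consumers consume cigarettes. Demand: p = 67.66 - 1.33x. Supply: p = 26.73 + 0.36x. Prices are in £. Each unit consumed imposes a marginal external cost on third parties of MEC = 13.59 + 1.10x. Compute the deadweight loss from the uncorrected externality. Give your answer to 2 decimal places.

DWL = £290.06

Market equilibrium (private): 26.73 + 0.36x = 67.66 - 1.33x → x_m = 24.2189.
Social marginal benefit = demand − MEC = 54.07 - 2.43x.
Set SMB = MC: 54.07 - 2.43x = 26.73 + 0.36x → x* = 9.7993.
Height of the DWL triangle at x_m is MC(x_m) − SMB(x_m) = MEC(x_m) = 40.2308.
DWL = ½ × 14.4196 × 40.2308 = 290.0560.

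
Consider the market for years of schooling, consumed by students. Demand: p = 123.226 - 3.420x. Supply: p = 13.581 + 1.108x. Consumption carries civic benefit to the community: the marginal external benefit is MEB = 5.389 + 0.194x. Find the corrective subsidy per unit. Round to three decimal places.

Social marginal benefit = demand + MEB = 128.615 - 3.226x.
Set SMB = MC: 128.615 - 3.226x = 13.581 + 1.108x → x* = 26.5422.
The Pigouvian subsidy equals MEB at x*: 5.389 + 0.194×26.5422 = 10.5382.

subsidy = 10.538 per unit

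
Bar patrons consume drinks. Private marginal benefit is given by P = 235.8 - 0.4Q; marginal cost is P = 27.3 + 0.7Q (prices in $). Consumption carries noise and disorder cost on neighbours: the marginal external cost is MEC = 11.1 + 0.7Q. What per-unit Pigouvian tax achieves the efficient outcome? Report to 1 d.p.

Social marginal benefit = demand − MEC = 224.7 - 1.1Q.
Set SMB = MC: 224.7 - 1.1Q = 27.3 + 0.7Q → Q* = 109.6667.
The Pigouvian tax equals MEC at Q*: 11.1 + 0.7×109.6667 = 87.8667.

tax = $87.9 per unit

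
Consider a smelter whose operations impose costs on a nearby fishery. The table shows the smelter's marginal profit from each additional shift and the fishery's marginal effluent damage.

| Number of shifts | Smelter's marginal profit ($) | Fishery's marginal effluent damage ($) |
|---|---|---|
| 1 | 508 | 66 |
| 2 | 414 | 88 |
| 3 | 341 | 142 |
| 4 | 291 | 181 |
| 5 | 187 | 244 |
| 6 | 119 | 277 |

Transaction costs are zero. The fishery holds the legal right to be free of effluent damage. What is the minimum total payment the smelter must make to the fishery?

Efficient level: marginal profit ≥ marginal effluent damage through level 4, so k* = 4.
With the fishery holding the right, the smelter must at least compensate total damage at k*: 66 + 88 + 142 + 181 = 477.

$477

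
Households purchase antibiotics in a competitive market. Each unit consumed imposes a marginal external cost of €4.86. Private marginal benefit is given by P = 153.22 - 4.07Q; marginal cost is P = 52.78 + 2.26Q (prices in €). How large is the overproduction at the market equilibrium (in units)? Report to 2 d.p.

Market equilibrium (private): 52.78 + 2.26Q = 153.22 - 4.07Q → Q_m = 15.8673.
Social marginal benefit = demand − MEC = 148.36 - 4.07Q.
Set SMB = MC: 148.36 - 4.07Q = 52.78 + 2.26Q → Q* = 15.0995.
Gap = |15.8673 − 15.0995| = 0.7678.

0.77 units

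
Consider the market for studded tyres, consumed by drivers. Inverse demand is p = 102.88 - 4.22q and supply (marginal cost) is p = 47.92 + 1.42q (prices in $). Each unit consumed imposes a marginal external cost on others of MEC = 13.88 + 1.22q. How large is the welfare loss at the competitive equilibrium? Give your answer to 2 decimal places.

DWL = $48.40

Market equilibrium (private): 47.92 + 1.42q = 102.88 - 4.22q → q_m = 9.7447.
Social marginal benefit = demand − MEC = 89.00 - 5.44q.
Set SMB = MC: 89.00 - 5.44q = 47.92 + 1.42q → q* = 5.9883.
The welfare-loss triangle has base |q_m − q*| and height MEC(q_m) (the vertical gap between SMB and MC is zero at q* and MEC at q_m).
DWL = ½ × 3.7564 × 25.7685 = 48.3984.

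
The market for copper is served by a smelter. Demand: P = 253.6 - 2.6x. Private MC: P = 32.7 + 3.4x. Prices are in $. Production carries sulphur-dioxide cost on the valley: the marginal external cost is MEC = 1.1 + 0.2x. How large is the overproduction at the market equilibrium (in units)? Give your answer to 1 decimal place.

Market equilibrium (private): 32.7 + 3.4x = 253.6 - 2.6x → x_m = 36.8167.
Social marginal cost = private MC + MEC = 33.8 + 3.6x.
Set SMC = demand: 33.8 + 3.6x = 253.6 - 2.6x → x* = 35.4516.
Gap = |36.8167 − 35.4516| = 1.3651.

1.4 units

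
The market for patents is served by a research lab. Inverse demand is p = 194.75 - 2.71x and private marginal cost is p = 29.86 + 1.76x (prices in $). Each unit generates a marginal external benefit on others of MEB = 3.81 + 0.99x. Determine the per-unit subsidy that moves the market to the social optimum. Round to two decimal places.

subsidy = $51.80 per unit

Social marginal cost = private MC − MEB = 26.05 + 0.77x.
Set SMC = demand: 26.05 + 0.77x = 194.75 - 2.71x → x* = 48.4770.
The Pigouvian subsidy equals MEB at x*: 3.81 + 0.99×48.4770 = 51.8022.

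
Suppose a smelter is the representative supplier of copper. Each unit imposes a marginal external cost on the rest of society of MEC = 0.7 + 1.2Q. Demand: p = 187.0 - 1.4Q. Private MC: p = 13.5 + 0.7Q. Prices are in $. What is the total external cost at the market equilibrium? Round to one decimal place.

$4153.4

Market equilibrium (private): 13.5 + 0.7Q = 187.0 - 1.4Q → Q_m = 82.6190.
Total external cost = ∫₀^{Q_m} (0.7 + 1.2Q) dQ = 0.7×82.6190 + ½×1.2×82.6190² = 4153.3728.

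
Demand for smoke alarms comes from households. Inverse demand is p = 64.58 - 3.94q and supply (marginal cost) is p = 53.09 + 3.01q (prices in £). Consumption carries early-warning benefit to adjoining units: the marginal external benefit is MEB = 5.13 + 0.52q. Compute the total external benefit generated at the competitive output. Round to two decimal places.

Market equilibrium (private): 53.09 + 3.01q = 64.58 - 3.94q → q_m = 1.6532.
Total external benefit = ∫₀^{q_m} (5.13 + 0.52q) dq = 5.13×1.6532 + ½×0.52×1.6532² = 9.1915.

£9.19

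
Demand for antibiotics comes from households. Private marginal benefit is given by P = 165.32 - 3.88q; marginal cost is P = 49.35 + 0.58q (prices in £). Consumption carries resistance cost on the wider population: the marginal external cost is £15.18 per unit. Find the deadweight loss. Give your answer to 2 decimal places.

Market equilibrium (private): 49.35 + 0.58q = 165.32 - 3.88q → q_m = 26.0022.
Social marginal benefit = demand − MEC = 150.14 - 3.88q.
Set SMB = MC: 150.14 - 3.88q = 49.35 + 0.58q → q* = 22.5987.
Between q* and q_m the wedge MC − SMB runs linearly from 0 to MEC(q_m), so the loss is a triangle.
DWL = ½ × 3.4035 × 15.1800 = 25.8326.

DWL = £25.83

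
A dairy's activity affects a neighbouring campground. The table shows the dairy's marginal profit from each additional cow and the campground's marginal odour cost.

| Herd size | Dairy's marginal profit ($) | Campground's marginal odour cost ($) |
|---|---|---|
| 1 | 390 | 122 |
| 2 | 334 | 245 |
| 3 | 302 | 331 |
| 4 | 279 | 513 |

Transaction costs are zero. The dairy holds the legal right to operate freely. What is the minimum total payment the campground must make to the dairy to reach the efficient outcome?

Left alone the dairy would choose level 4 (marginal profit stays positive).
Efficient level: k* = 2 (marginal profit ≥ marginal odour cost through 2).
The campground must at least cover the dairy's forgone profit from cutting 4→2: 302 + 279 = 581.

$581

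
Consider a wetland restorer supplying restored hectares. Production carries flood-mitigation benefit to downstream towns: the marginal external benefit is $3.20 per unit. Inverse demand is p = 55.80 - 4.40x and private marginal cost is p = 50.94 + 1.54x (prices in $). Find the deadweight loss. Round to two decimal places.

Market equilibrium (private): 50.94 + 1.54x = 55.80 - 4.40x → x_m = 0.8182.
Social marginal cost = private MC − MEB = 47.74 + 1.54x.
Set SMC = demand: 47.74 + 1.54x = 55.80 - 4.40x → x* = 1.3569.
The loss is the area between SMC and demand from x* to x_m; with linear curves that's a triangle of height MEB(x_m).
DWL = ½ × 0.5387 × 3.2000 = 0.8619.

DWL = $0.86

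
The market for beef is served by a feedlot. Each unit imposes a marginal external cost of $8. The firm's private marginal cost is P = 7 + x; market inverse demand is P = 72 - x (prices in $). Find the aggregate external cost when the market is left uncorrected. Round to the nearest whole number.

Market equilibrium (private): 7 + x = 72 - x → x_m = 32.5000.
Total external cost = MEC × x_m = 8 × 32.5000 = 260.0000.

$260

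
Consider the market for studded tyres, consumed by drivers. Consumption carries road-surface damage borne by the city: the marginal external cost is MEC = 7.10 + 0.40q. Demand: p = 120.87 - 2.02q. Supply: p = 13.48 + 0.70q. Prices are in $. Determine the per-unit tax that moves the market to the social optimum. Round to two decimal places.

tax = $19.96 per unit

Social marginal benefit = demand − MEC = 113.77 - 2.42q.
Set SMB = MC: 113.77 - 2.42q = 13.48 + 0.70q → q* = 32.1442.
The Pigouvian tax equals MEC at q*: 7.10 + 0.40×32.1442 = 19.9577.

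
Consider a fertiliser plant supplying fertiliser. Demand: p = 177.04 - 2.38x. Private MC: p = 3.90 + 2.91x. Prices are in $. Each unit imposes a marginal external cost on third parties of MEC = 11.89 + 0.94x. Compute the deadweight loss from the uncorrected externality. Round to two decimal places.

Market equilibrium (private): 3.90 + 2.91x = 177.04 - 2.38x → x_m = 32.7297.
Social marginal cost = private MC + MEC = 15.79 + 3.85x.
Set SMC = demand: 15.79 + 3.85x = 177.04 - 2.38x → x* = 25.8828.
The welfare-loss triangle has base |x_m − x*| and height MEC(x_m) (the vertical gap between SMC and demand is zero at x* and MEC at x_m).
DWL = ½ × 6.8469 × 42.6559 = 146.0303.

DWL = $146.03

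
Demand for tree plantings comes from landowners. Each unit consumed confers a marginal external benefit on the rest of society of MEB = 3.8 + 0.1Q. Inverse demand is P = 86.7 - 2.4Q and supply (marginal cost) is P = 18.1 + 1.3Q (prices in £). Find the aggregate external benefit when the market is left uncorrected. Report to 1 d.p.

Market equilibrium (private): 18.1 + 1.3Q = 86.7 - 2.4Q → Q_m = 18.5405.
Total external benefit = ∫₀^{Q_m} (3.8 + 0.1Q) dQ = 3.8×18.5405 + ½×0.1×18.5405² = 87.6414.

£87.6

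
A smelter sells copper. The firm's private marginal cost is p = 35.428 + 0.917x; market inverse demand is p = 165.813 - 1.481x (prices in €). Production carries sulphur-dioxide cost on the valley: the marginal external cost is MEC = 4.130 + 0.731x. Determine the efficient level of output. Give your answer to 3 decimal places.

x* = 40.350

Social marginal cost = private MC + MEC = 39.558 + 1.648x.
Set SMC = demand: 39.558 + 1.648x = 165.813 - 1.481x → x* = 40.3500.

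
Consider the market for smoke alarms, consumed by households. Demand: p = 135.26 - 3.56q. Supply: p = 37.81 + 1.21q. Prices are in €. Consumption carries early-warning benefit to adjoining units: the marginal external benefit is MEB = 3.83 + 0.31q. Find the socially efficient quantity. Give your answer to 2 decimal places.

Social marginal benefit = demand + MEB = 139.09 - 3.25q.
Set SMB = MC: 139.09 - 3.25q = 37.81 + 1.21q → q* = 22.7085.

q* = 22.71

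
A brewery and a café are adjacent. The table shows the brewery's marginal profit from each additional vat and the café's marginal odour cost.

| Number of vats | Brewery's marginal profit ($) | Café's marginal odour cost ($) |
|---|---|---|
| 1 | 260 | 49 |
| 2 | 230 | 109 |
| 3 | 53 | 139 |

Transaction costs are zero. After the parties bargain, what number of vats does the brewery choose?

2

Bargaining reaches the level where marginal profit last exceeds marginal odour cost.
That holds through level 2 (230 ≥ 109) but not at 3 (53 < 139).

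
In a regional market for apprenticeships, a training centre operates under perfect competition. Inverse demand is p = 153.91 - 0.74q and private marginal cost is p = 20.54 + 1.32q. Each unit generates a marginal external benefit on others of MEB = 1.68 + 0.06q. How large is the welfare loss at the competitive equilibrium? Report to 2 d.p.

DWL = 7.74

Market equilibrium (private): 20.54 + 1.32q = 153.91 - 0.74q → q_m = 64.7427.
Social marginal cost = private MC − MEB = 18.86 + 1.26q.
Set SMC = demand: 18.86 + 1.26q = 153.91 - 0.74q → q* = 67.5250.
Height of the DWL triangle at q_m is demand(q_m) − SMC(q_m) = MEB(q_m) = 5.5646.
DWL = ½ × 2.7823 × 5.5646 = 7.7412.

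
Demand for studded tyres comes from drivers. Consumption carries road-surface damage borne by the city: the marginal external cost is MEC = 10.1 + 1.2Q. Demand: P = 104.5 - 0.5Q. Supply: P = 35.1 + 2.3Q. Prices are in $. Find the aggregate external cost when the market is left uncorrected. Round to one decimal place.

Market equilibrium (private): 35.1 + 2.3Q = 104.5 - 0.5Q → Q_m = 24.7857.
Total external cost = ∫₀^{Q_m} (10.1 + 1.2Q) dQ = 10.1×24.7857 + ½×1.2×24.7857² = 618.9341.

$618.9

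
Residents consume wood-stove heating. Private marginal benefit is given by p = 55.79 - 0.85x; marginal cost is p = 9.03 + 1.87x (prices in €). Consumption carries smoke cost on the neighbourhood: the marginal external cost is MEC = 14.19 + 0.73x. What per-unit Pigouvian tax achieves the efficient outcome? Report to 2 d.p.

tax = €21.08 per unit

Social marginal benefit = demand − MEC = 41.60 - 1.58x.
Set SMB = MC: 41.60 - 1.58x = 9.03 + 1.87x → x* = 9.4406.
The Pigouvian tax equals MEC at x*: 14.19 + 0.73×9.4406 = 21.0816.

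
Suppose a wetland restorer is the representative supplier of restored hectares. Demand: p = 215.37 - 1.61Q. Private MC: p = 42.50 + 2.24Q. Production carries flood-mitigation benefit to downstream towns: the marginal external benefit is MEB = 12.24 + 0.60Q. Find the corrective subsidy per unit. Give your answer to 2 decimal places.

subsidy = 46.41 per unit

Social marginal cost = private MC − MEB = 30.26 + 1.64Q.
Set SMC = demand: 30.26 + 1.64Q = 215.37 - 1.61Q → Q* = 56.9569.
The Pigouvian subsidy equals MEB at Q*: 12.24 + 0.60×56.9569 = 46.4141.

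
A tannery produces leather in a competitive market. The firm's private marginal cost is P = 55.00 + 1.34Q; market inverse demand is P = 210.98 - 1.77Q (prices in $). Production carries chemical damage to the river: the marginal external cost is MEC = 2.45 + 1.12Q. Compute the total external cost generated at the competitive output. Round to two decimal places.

$1531.53

Market equilibrium (private): 55.00 + 1.34Q = 210.98 - 1.77Q → Q_m = 50.1543.
Total external cost = ∫₀^{Q_m} (2.45 + 1.12Q) dQ = 2.45×50.1543 + ½×1.12×50.1543² = 1531.5322.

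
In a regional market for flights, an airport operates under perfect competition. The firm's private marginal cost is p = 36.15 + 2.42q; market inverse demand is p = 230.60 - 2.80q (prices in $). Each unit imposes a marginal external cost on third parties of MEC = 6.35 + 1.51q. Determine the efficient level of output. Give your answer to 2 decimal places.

Social marginal cost = private MC + MEC = 42.50 + 3.93q.
Set SMC = demand: 42.50 + 3.93q = 230.60 - 2.80q → q* = 27.9495.

q* = 27.95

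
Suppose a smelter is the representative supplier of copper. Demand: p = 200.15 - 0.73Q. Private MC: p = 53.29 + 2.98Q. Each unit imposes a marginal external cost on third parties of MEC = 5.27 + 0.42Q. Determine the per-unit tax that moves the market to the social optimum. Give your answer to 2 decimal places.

tax = 19.67 per unit

Social marginal cost = private MC + MEC = 58.56 + 3.40Q.
Set SMC = demand: 58.56 + 3.40Q = 200.15 - 0.73Q → Q* = 34.2833.
The Pigouvian tax equals MEC at Q*: 5.27 + 0.42×34.2833 = 19.6690.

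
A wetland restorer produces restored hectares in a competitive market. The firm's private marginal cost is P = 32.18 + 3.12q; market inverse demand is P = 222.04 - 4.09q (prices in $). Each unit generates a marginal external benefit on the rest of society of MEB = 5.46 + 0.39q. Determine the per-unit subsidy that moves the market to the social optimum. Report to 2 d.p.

Social marginal cost = private MC − MEB = 26.72 + 2.73q.
Set SMC = demand: 26.72 + 2.73q = 222.04 - 4.09q → q* = 28.6393.
The Pigouvian subsidy equals MEB at q*: 5.46 + 0.39×28.6393 = 16.6293.

subsidy = $16.63 per unit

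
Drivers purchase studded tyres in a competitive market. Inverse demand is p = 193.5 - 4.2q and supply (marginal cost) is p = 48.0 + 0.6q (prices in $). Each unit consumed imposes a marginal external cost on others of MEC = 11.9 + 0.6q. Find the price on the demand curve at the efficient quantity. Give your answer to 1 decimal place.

P = $89.6

Social marginal benefit = demand − MEC = 181.6 - 4.8q.
Set SMB = MC: 181.6 - 4.8q = 48.0 + 0.6q → q* = 24.7407.
Consumer price on the demand curve at q*: 193.5 − 4.2×24.7407 = 89.5891.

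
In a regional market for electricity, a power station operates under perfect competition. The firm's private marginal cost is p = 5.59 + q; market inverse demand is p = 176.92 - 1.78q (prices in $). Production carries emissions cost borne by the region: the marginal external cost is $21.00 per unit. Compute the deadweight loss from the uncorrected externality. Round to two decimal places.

Market equilibrium (private): 5.59 + q = 176.92 - 1.78q → q_m = 61.6295.
Social marginal cost = private MC + MEC = 26.59 + q.
Set SMC = demand: 26.59 + q = 176.92 - 1.78q → q* = 54.0755.
The welfare-loss triangle has base |q_m − q*| and height MEC(q_m) (the vertical gap between SMC and demand is zero at q* and MEC at q_m).
DWL = ½ × 7.5540 × 21.0000 = 79.3170.

DWL = $79.32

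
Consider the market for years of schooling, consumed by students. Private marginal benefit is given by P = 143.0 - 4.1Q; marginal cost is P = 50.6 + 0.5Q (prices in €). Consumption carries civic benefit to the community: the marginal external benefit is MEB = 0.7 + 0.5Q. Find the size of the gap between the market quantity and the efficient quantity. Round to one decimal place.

Market equilibrium (private): 50.6 + 0.5Q = 143.0 - 4.1Q → Q_m = 20.0870.
Social marginal benefit = demand + MEB = 143.7 - 3.6Q.
Set SMB = MC: 143.7 - 3.6Q = 50.6 + 0.5Q → Q* = 22.7073.
Gap = |20.0870 − 22.7073| = 2.6203.

2.6 units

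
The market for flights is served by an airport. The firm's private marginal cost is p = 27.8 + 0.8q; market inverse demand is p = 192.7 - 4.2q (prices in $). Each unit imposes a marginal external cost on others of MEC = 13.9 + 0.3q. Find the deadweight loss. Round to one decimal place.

Market equilibrium (private): 27.8 + 0.8q = 192.7 - 4.2q → q_m = 32.9800.
Social marginal cost = private MC + MEC = 41.7 + 1.1q.
Set SMC = demand: 41.7 + 1.1q = 192.7 - 4.2q → q* = 28.4906.
Between q* and q_m the wedge SMC − demand runs linearly from 0 to MEC(q_m), so the loss is a triangle.
DWL = ½ × 4.4894 × 23.7940 = 53.4104.

DWL = $53.4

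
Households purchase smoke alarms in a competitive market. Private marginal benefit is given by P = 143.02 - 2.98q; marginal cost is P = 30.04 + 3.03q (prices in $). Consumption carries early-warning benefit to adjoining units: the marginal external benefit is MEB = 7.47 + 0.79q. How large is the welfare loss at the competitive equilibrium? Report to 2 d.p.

Market equilibrium (private): 30.04 + 3.03q = 143.02 - 2.98q → q_m = 18.7987.
Social marginal benefit = demand + MEB = 150.49 - 2.19q.
Set SMB = MC: 150.49 - 2.19q = 30.04 + 3.03q → q* = 23.0747.
Height of the DWL triangle at q_m is SMB(q_m) − MC(q_m) = MEB(q_m) = 22.3209.
DWL = ½ × 4.2760 × 22.3209 = 47.7221.

DWL = $47.72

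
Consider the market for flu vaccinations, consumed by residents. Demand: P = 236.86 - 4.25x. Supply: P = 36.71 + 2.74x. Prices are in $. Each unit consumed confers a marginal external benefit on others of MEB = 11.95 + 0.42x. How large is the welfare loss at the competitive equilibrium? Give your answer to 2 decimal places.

Market equilibrium (private): 36.71 + 2.74x = 236.86 - 4.25x → x_m = 28.6338.
Social marginal benefit = demand + MEB = 248.81 - 3.83x.
Set SMB = MC: 248.81 - 3.83x = 36.71 + 2.74x → x* = 32.2831.
The welfare-loss triangle has base |x_m − x*| and height MEB(x_m) (the vertical gap between SMB and MC is zero at x* and MEB at x_m).
DWL = ½ × 3.6493 × 23.9762 = 43.7482.

DWL = $43.75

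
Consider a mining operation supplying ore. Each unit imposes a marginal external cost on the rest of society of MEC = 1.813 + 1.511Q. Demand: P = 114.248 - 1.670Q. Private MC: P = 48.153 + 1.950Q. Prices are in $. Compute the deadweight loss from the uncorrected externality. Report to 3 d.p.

DWL = $84.236

Market equilibrium (private): 48.153 + 1.950Q = 114.248 - 1.670Q → Q_m = 18.2583.
Social marginal cost = private MC + MEC = 49.966 + 3.461Q.
Set SMC = demand: 49.966 + 3.461Q = 114.248 - 1.670Q → Q* = 12.5282.
The welfare-loss triangle has base |Q_m − Q*| and height MEC(Q_m) (the vertical gap between SMC and demand is zero at Q* and MEC at Q_m).
DWL = ½ × 5.7301 × 29.4013 = 84.2362.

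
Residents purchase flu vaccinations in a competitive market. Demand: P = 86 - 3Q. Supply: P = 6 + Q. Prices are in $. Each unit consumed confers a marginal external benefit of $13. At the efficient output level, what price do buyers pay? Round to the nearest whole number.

Social marginal benefit = demand + MEB = 99 - 3Q.
Set SMB = MC: 99 - 3Q = 6 + Q → Q* = 23.2500.
Consumer price on the demand curve at Q*: 86 − 3×23.2500 = 16.2500.

P = $16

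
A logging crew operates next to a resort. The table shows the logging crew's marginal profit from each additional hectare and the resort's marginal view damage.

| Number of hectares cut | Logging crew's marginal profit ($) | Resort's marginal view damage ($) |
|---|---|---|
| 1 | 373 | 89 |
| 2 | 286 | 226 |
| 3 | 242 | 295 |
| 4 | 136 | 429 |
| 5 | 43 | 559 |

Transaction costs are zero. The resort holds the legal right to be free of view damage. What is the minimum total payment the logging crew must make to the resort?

Efficient level: marginal profit ≥ marginal view damage through level 2, so k* = 2.
With the resort holding the right, the logging crew must at least compensate total damage at k*: 89 + 226 = 315.

$315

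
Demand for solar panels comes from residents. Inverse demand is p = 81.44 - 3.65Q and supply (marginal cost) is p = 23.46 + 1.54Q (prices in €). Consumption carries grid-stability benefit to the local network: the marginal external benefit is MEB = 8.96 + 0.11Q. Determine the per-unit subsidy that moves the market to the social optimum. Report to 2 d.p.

subsidy = €10.41 per unit

Social marginal benefit = demand + MEB = 90.40 - 3.54Q.
Set SMB = MC: 90.40 - 3.54Q = 23.46 + 1.54Q → Q* = 13.1772.
The Pigouvian subsidy equals MEB at Q*: 8.96 + 0.11×13.1772 = 10.4095.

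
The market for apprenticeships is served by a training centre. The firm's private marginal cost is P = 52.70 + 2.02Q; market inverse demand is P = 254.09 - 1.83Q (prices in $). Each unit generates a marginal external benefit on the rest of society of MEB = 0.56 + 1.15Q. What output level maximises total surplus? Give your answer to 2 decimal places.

Q* = 74.80

Social marginal cost = private MC − MEB = 52.14 + 0.87Q.
Set SMC = demand: 52.14 + 0.87Q = 254.09 - 1.83Q → Q* = 74.7963.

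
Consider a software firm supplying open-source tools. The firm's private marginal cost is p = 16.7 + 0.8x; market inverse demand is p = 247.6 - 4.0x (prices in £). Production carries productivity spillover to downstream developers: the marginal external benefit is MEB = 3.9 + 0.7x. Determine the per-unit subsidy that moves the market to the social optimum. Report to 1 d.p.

subsidy = £44.0 per unit

Social marginal cost = private MC − MEB = 12.8 + 0.1x.
Set SMC = demand: 12.8 + 0.1x = 247.6 - 4.0x → x* = 57.2683.
The Pigouvian subsidy equals MEB at x*: 3.9 + 0.7×57.2683 = 43.9878.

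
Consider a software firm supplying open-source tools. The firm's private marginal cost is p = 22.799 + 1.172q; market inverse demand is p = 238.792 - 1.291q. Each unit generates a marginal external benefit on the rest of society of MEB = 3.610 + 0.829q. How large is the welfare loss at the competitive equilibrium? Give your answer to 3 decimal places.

DWL = 1781.854

Market equilibrium (private): 22.799 + 1.172q = 238.792 - 1.291q → q_m = 87.6951.
Social marginal cost = private MC − MEB = 19.189 + 0.343q.
Set SMC = demand: 19.189 + 0.343q = 238.792 - 1.291q → q* = 134.3960.
The welfare-loss triangle has base |q_m − q*| and height MEB(q_m) (the vertical gap between SMC and demand is zero at q* and MEB at q_m).
DWL = ½ × 46.7009 × 76.3092 = 1781.8542.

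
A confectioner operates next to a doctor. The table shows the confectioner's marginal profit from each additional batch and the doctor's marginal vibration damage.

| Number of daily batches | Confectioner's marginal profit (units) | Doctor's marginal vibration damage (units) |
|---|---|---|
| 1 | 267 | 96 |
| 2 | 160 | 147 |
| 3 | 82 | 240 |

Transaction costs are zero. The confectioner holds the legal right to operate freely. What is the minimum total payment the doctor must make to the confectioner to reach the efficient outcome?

Left alone the confectioner would choose level 3 (marginal profit stays positive).
Efficient level: k* = 2 (marginal profit ≥ marginal vibration damage through 2).
The doctor must at least cover the confectioner's forgone profit from cutting 3→2: 82 = 82.

82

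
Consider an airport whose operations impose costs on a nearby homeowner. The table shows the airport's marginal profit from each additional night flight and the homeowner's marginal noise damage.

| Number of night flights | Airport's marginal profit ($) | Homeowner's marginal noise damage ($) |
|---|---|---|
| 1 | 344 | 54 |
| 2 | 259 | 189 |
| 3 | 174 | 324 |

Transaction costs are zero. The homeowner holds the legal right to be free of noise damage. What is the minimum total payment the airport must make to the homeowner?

Efficient level: marginal profit ≥ marginal noise damage through level 2, so k* = 2.
With the homeowner holding the right, the airport must at least compensate total damage at k*: 54 + 189 = 243.

$243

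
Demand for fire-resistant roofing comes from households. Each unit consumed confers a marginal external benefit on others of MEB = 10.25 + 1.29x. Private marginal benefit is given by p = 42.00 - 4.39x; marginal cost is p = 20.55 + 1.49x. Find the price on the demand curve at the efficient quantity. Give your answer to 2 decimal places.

P = 11.68

Social marginal benefit = demand + MEB = 52.25 - 3.10x.
Set SMB = MC: 52.25 - 3.10x = 20.55 + 1.49x → x* = 6.9063.
Consumer price on the demand curve at x*: 42.00 − 4.39×6.9063 = 11.6813.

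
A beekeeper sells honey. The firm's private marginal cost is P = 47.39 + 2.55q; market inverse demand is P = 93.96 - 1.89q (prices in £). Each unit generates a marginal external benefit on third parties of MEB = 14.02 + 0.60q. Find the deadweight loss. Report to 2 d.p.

DWL = £53.73

Market equilibrium (private): 47.39 + 2.55q = 93.96 - 1.89q → q_m = 10.4887.
Social marginal cost = private MC − MEB = 33.37 + 1.95q.
Set SMC = demand: 33.37 + 1.95q = 93.96 - 1.89q → q* = 15.7786.
Height of the DWL triangle at q_m is demand(q_m) − SMC(q_m) = MEB(q_m) = 20.3132.
DWL = ½ × 5.2899 × 20.3132 = 53.7274.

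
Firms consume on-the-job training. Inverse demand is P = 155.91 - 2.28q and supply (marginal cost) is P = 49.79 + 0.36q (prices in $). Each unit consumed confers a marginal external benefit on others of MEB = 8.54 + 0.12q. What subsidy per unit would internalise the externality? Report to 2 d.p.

subsidy = $14.00 per unit

Social marginal benefit = demand + MEB = 164.45 - 2.16q.
Set SMB = MC: 164.45 - 2.16q = 49.79 + 0.36q → q* = 45.5000.
The Pigouvian subsidy equals MEB at q*: 8.54 + 0.12×45.5000 = 14.0000.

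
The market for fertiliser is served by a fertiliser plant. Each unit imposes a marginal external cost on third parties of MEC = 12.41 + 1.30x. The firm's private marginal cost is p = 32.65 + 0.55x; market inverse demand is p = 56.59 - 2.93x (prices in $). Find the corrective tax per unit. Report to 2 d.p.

Social marginal cost = private MC + MEC = 45.06 + 1.85x.
Set SMC = demand: 45.06 + 1.85x = 56.59 - 2.93x → x* = 2.4121.
The Pigouvian tax equals MEC at x*: 12.41 + 1.30×2.4121 = 15.5457.

tax = $15.55 per unit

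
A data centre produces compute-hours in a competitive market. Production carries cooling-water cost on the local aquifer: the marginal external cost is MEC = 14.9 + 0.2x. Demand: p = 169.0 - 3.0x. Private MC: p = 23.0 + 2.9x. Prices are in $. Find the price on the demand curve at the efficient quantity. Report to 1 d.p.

P = $104.5

Social marginal cost = private MC + MEC = 37.9 + 3.1x.
Set SMC = demand: 37.9 + 3.1x = 169.0 - 3.0x → x* = 21.4918.
Consumer price on the demand curve at x*: 169.0 − 3.0×21.4918 = 104.5246.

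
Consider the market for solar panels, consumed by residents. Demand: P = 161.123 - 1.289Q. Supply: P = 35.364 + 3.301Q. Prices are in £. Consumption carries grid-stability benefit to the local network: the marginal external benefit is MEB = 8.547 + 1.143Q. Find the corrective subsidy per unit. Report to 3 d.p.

subsidy = £53.082 per unit

Social marginal benefit = demand + MEB = 169.670 - 0.146Q.
Set SMB = MC: 169.670 - 0.146Q = 35.364 + 3.301Q → Q* = 38.9632.
The Pigouvian subsidy equals MEB at Q*: 8.547 + 1.143×38.9632 = 53.0819.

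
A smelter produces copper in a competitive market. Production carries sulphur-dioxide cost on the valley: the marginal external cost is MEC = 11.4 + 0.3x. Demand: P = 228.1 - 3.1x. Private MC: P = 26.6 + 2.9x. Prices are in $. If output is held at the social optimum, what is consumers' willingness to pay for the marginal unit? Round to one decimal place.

P = $134.6

Social marginal cost = private MC + MEC = 38.0 + 3.2x.
Set SMC = demand: 38.0 + 3.2x = 228.1 - 3.1x → x* = 30.1746.
Consumer price on the demand curve at x*: 228.1 − 3.1×30.1746 = 134.5587.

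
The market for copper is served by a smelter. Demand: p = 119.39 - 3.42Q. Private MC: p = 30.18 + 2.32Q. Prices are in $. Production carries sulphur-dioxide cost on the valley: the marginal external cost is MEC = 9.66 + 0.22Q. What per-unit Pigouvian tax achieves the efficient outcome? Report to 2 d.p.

Social marginal cost = private MC + MEC = 39.84 + 2.54Q.
Set SMC = demand: 39.84 + 2.54Q = 119.39 - 3.42Q → Q* = 13.3473.
The Pigouvian tax equals MEC at Q*: 9.66 + 0.22×13.3473 = 12.5964.

tax = $12.60 per unit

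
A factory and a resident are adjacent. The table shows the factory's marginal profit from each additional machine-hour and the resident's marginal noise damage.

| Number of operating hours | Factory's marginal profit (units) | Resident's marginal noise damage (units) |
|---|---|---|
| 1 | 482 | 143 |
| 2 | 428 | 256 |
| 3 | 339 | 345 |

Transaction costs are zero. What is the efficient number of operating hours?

Bargaining reaches the level where marginal profit last exceeds marginal noise damage.
That holds through level 2 (428 ≥ 256) but not at 3 (339 < 345).

2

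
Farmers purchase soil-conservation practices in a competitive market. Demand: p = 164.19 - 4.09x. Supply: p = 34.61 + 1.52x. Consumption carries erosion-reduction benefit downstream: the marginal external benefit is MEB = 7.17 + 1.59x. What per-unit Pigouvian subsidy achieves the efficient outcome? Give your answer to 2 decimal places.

subsidy = 61.26 per unit

Social marginal benefit = demand + MEB = 171.36 - 2.50x.
Set SMB = MC: 171.36 - 2.50x = 34.61 + 1.52x → x* = 34.0174.
The Pigouvian subsidy equals MEB at x*: 7.17 + 1.59×34.0174 = 61.2577.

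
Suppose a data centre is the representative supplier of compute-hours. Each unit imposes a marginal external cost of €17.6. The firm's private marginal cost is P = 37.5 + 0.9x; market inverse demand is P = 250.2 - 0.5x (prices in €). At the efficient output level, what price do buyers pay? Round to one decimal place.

P = €180.5

Social marginal cost = private MC + MEC = 55.1 + 0.9x.
Set SMC = demand: 55.1 + 0.9x = 250.2 - 0.5x → x* = 139.3571.
Consumer price on the demand curve at x*: 250.2 − 0.5×139.3571 = 180.5215.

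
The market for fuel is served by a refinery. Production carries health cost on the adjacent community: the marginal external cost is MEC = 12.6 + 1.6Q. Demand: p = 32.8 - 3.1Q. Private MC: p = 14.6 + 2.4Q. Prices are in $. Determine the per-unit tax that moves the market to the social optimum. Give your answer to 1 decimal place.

Social marginal cost = private MC + MEC = 27.2 + 4.0Q.
Set SMC = demand: 27.2 + 4.0Q = 32.8 - 3.1Q → Q* = 0.7887.
The Pigouvian tax equals MEC at Q*: 12.6 + 1.6×0.7887 = 13.8619.

tax = $13.9 per unit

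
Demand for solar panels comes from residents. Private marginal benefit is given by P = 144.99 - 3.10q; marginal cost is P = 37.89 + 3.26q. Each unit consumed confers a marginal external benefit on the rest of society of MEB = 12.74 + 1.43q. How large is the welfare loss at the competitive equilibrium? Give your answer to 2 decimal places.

Market equilibrium (private): 37.89 + 3.26q = 144.99 - 3.10q → q_m = 16.8396.
Social marginal benefit = demand + MEB = 157.73 - 1.67q.
Set SMB = MC: 157.73 - 1.67q = 37.89 + 3.26q → q* = 24.3083.
The welfare-loss triangle has base |q_m − q*| and height MEB(q_m) (the vertical gap between SMB and MC is zero at q* and MEB at q_m).
DWL = ½ × 7.4687 × 36.8207 = 137.5014.

DWL = 137.50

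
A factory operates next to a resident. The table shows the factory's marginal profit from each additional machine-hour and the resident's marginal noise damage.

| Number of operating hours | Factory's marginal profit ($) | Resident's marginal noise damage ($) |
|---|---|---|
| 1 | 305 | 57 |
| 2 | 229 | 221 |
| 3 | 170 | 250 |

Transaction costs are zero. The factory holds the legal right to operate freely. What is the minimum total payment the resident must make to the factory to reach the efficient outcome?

Left alone the factory would choose level 3 (marginal profit stays positive).
Efficient level: k* = 2 (marginal profit ≥ marginal noise damage through 2).
The resident must at least cover the factory's forgone profit from cutting 3→2: 170 = 170.

$170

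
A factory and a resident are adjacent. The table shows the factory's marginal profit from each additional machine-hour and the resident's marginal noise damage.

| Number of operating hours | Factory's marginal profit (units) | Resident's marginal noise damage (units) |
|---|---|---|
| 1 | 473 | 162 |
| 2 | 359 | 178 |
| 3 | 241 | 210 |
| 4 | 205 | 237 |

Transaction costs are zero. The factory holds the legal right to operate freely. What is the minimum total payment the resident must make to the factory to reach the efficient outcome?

Left alone the factory would choose level 4 (marginal profit stays positive).
Efficient level: k* = 3 (marginal profit ≥ marginal noise damage through 3).
The resident must at least cover the factory's forgone profit from cutting 4→3: 205 = 205.

205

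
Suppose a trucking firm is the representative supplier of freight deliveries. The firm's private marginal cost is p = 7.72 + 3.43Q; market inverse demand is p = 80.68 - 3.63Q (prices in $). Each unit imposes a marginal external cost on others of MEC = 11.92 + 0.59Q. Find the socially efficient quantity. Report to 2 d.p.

Social marginal cost = private MC + MEC = 19.64 + 4.02Q.
Set SMC = demand: 19.64 + 4.02Q = 80.68 - 3.63Q → Q* = 7.9791.

Q* = 7.98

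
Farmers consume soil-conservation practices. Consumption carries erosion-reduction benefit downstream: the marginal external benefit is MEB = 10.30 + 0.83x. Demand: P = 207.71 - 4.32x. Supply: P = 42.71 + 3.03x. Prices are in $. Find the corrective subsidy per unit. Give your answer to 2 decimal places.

subsidy = $32.62 per unit

Social marginal benefit = demand + MEB = 218.01 - 3.49x.
Set SMB = MC: 218.01 - 3.49x = 42.71 + 3.03x → x* = 26.8865.
The Pigouvian subsidy equals MEB at x*: 10.30 + 0.83×26.8865 = 32.6158.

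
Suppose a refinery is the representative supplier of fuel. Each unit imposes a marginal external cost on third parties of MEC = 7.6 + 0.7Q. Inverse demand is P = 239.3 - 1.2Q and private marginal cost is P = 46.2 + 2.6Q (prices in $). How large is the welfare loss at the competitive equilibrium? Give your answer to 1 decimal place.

DWL = $207.1

Market equilibrium (private): 46.2 + 2.6Q = 239.3 - 1.2Q → Q_m = 50.8158.
Social marginal cost = private MC + MEC = 53.8 + 3.3Q.
Set SMC = demand: 53.8 + 3.3Q = 239.3 - 1.2Q → Q* = 41.2222.
Height of the DWL triangle at Q_m is SMC(Q_m) − demand(Q_m) = MEC(Q_m) = 43.1711.
DWL = ½ × 9.5936 × 43.1711 = 207.0831.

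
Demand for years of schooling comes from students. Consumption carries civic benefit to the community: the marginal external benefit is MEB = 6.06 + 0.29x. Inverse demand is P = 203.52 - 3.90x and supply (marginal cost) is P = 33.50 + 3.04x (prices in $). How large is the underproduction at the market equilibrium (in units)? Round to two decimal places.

1.98 units

Market equilibrium (private): 33.50 + 3.04x = 203.52 - 3.90x → x_m = 24.4986.
Social marginal benefit = demand + MEB = 209.58 - 3.61x.
Set SMB = MC: 209.58 - 3.61x = 33.50 + 3.04x → x* = 26.4782.
Gap = |24.4986 − 26.4782| = 1.9796.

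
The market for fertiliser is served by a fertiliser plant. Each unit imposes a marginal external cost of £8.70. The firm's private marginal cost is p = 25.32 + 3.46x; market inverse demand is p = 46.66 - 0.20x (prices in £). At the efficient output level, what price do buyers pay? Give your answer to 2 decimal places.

P = £45.97

Social marginal cost = private MC + MEC = 34.02 + 3.46x.
Set SMC = demand: 34.02 + 3.46x = 46.66 - 0.20x → x* = 3.4536.
Consumer price on the demand curve at x*: 46.66 − 0.20×3.4536 = 45.9693.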